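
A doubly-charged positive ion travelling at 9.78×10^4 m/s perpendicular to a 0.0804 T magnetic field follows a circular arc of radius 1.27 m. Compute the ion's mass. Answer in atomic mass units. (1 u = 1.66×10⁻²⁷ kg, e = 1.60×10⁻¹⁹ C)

qvB = mv²/r ⇒ m = qBr/v.
m = (2×1.60×10^-19)(0.0804)(1.27) / (9.78×10^4) = 3.34×10^-25 kg = 201 u.

m ≈ 201 u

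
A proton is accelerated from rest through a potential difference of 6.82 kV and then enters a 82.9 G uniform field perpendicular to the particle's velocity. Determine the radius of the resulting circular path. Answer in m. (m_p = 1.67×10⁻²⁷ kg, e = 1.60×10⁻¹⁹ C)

The kinetic energy gained is K = qV = (1×1.60×10^-19)(6820) = 1.09×10^-15 J.
v = √(2K/m) = 1.14×10^6 m/s.
r = mv/(qB) = (1.67×10^-27)(1.14×10^6) / [(1×1.60×10^-19)(8.29×10^-3)] = 1.44 m.

r ≈ 1.44 m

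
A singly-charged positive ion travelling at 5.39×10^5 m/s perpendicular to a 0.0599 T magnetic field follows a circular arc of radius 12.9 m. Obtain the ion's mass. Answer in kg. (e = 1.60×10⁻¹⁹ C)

m ≈ 2.29×10^-25 kg

qvB = mv²/r ⇒ m = qBr/v.
m = (1×1.60×10^-19)(0.0599)(12.9) / (5.39×10^5) = 2.29×10^-25 kg.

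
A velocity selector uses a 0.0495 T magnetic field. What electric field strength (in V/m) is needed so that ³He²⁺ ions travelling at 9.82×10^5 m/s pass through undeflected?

qE = qvB ⇒ E = vB = (9.82×10^5)(0.0495) = 4.86×10^4 V/m.

E ≈ 4.86×10^4 V/m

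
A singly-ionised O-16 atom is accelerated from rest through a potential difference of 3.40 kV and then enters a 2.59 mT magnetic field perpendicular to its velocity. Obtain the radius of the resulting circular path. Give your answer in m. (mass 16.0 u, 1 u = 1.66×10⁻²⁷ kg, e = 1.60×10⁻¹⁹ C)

r ≈ 13.0 m

The kinetic energy gained is K = qV = (1×1.60×10^-19)(3400) = 5.44×10^-16 J.
v = √(2K/m) = 2.02×10^5 m/s.
r = mv/(qB) = (2.66×10^-26)(2.02×10^5) / [(1×1.60×10^-19)(2.59×10^-3)] = 13.0 m.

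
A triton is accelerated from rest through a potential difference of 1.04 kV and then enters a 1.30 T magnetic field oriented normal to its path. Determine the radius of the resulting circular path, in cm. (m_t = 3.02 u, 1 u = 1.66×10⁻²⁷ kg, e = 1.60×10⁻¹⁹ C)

r ≈ 0.621 cm

The kinetic energy gained is K = qV = (1×1.60×10^-19)(1040) = 1.66×10^-16 J.
v = √(2K/m) = 2.58×10^5 m/s.
r = mv/(qB) = (5.01×10^-27)(2.58×10^5) / [(1×1.60×10^-19)(1.30)] = 6.21×10^-3 m.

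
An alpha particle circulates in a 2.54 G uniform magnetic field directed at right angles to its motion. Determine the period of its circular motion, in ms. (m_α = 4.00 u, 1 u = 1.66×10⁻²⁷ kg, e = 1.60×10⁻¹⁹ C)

T ≈ 0.513 ms

The cyclotron period is independent of speed: T = 2πm/(qB).
T = 2π(6.64×10^-27) / [(2×1.60×10^-19)(2.54×10^-4)] = 5.13×10^-4 s.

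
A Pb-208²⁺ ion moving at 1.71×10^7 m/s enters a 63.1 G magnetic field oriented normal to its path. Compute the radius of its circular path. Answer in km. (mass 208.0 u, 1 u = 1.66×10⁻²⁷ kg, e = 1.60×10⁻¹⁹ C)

r ≈ 2.92 km

The magnetic force provides the centripetal force: qvB = mv²/r, so r = mv/(qB).
r = (3.45×10^-25 kg)(1.71×10^7 m/s) / [(2×1.60×10^-19 C)(6.31×10^-3 T)] = 2920 m.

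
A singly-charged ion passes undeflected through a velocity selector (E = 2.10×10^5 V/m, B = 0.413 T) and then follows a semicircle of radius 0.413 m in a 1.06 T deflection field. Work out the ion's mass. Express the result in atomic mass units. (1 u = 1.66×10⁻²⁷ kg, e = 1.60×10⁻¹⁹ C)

m ≈ 83.0 u

v = E/B₁ = 5.08×10^5 m/s.
From r = mv/(qB₂), m = qB₂r/v = (1×1.60×10^-19)(1.06)(0.413) / (5.08×10^5) = 1.38×10^-25 kg.
In atomic mass units: m = 1.38×10^-25 / 1.66×10^-27 = 83.0 u.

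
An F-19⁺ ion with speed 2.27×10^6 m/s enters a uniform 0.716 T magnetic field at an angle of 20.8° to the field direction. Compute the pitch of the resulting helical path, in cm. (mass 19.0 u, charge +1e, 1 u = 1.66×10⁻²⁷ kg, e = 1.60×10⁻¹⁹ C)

pitch ≈ 367 cm

The velocity component along B is v∥ = v cos20.8° = 2.12×10^6 m/s.
The cyclotron period T = 2πm/(qB) = 1.73×10^-6 s is set by m, q, B alone.
Pitch = v∥·T = (2.12×10^6)(1.73×10^-6) = 3.67 m.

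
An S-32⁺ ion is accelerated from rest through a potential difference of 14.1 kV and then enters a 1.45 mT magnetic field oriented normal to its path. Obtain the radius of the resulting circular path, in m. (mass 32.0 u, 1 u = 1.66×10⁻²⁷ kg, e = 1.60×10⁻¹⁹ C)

The kinetic energy gained is K = qV = (1×1.60×10^-19)(1.41×10^4) = 2.26×10^-15 J.
v = √(2K/m) = 2.91×10^5 m/s.
r = mv/(qB) = (5.31×10^-26)(2.91×10^5) / [(1×1.60×10^-19)(1.45×10^-3)] = 66.7 m.

r ≈ 66.7 m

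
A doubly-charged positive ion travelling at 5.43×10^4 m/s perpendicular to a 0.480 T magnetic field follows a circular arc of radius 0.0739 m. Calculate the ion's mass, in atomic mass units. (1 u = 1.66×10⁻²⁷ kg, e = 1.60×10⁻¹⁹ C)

qvB = mv²/r ⇒ m = qBr/v.
m = (2×1.60×10^-19)(0.480)(0.0739) / (5.43×10^4) = 2.09×10^-25 kg = 126 u.

m ≈ 126 u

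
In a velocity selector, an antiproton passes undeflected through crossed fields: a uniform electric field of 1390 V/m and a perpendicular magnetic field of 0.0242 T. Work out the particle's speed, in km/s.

v ≈ 57.4 km/s

For zero net force, qE = qvB, so v = E/B.
v = (1390) / (0.0242) = 5.74×10^4 m/s.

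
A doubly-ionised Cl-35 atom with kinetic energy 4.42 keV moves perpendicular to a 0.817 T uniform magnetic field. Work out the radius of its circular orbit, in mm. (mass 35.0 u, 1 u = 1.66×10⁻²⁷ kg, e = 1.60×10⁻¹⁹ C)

Convert the energy: K = 4.42 keV = 7.07×10^-16 J.
v = √(2K/m) = √(2·7.07×10^-16/5.81×10^-26) = 1.56×10^5 m/s.
r = mv/(qB) = (5.81×10^-26)(1.56×10^5) / [(2×1.60×10^-19)(0.817)] = 0.0347 m.

r ≈ 34.7 mm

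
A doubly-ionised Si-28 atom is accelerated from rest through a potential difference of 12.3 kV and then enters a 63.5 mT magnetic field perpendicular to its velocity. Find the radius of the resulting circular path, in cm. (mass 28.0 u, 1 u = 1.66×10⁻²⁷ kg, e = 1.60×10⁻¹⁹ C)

r ≈ 94.1 cm

The kinetic energy gained is K = qV = (2×1.60×10^-19)(1.23×10^4) = 3.94×10^-15 J.
v = √(2K/m) = 4.12×10^5 m/s.
r = mv/(qB) = (4.65×10^-26)(4.12×10^5) / [(2×1.60×10^-19)(0.0635)] = 0.941 m.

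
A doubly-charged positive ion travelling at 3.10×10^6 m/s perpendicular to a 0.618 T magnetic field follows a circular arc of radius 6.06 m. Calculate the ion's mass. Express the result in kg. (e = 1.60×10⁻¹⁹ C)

m ≈ 3.87×10^-25 kg

qvB = mv²/r ⇒ m = qBr/v.
m = (2×1.60×10^-19)(0.618)(6.06) / (3.10×10^6) = 3.87×10^-25 kg.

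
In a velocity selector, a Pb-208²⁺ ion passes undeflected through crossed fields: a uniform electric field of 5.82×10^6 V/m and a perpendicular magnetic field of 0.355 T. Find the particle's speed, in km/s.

v ≈ 16400 km/s

For zero net force, qE = qvB, so v = E/B.
v = (5.82×10^6) / (0.355) = 1.64×10^7 m/s.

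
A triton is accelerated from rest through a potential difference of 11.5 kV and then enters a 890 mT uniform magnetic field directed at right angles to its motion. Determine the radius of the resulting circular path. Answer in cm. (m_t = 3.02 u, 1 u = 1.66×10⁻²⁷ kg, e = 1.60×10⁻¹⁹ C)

The kinetic energy gained is K = qV = (1×1.60×10^-19)(1.15×10^4) = 1.84×10^-15 J.
v = √(2K/m) = 8.57×10^5 m/s.
r = mv/(qB) = (5.01×10^-27)(8.57×10^5) / [(1×1.60×10^-19)(0.890)] = 0.0302 m.

r ≈ 3.02 cm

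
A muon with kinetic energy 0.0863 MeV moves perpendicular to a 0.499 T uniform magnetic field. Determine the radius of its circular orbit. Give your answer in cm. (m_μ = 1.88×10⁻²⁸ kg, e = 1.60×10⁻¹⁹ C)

Convert the energy: K = 0.0863 MeV = 1.38×10^-14 J.
v = √(2K/m) = √(2·1.38×10^-14/1.88×10^-28) = 1.21×10^7 m/s.
r = mv/(qB) = (1.88×10^-28)(1.21×10^7) / [(1×1.60×10^-19)(0.499)] = 0.0285 m.

r ≈ 2.85 cm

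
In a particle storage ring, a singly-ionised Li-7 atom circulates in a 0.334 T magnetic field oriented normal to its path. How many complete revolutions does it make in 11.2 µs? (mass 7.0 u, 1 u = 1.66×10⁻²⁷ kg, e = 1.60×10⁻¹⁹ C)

N = 8

T = 2πm/(qB) = 2π(1.162×10^-26) / [(1×1.60×10^-19)(0.334)] = 1.3662×10^-6 s.
N = t/T = 1.12×10^-5 / 1.3662×10^-6 ≈ 8.20, so 8 complete revolutions.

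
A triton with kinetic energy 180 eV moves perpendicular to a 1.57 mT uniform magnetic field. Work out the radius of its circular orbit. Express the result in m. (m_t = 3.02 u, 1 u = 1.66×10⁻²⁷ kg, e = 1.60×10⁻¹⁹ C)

Convert the energy: K = 180 eV = 2.88×10^-17 J.
v = √(2K/m) = √(2·2.88×10^-17/5.01×10^-27) = 1.07×10^5 m/s.
r = mv/(qB) = (5.01×10^-27)(1.07×10^5) / [(1×1.60×10^-19)(1.57×10^-3)] = 2.14 m.

r ≈ 2.14 m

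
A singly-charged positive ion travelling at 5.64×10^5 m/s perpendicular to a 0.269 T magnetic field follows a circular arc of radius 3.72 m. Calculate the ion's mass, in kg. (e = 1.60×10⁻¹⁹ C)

m ≈ 2.84×10^-25 kg

qvB = mv²/r ⇒ m = qBr/v.
m = (1×1.60×10^-19)(0.269)(3.72) / (5.64×10^5) = 2.84×10^-25 kg.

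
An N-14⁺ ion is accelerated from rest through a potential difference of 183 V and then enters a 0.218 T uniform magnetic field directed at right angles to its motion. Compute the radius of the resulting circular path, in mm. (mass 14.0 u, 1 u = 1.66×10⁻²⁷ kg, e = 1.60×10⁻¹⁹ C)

r ≈ 33.4 mm

The kinetic energy gained is K = qV = (1×1.60×10^-19)(183) = 2.93×10^-17 J.
v = √(2K/m) = 5.02×10^4 m/s.
r = mv/(qB) = (2.32×10^-26)(5.02×10^4) / [(1×1.60×10^-19)(0.218)] = 0.0334 m.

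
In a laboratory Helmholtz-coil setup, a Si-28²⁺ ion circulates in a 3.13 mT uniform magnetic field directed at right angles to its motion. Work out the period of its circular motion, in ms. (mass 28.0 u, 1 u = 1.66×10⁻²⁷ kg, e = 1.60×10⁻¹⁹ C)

The cyclotron period is independent of speed: T = 2πm/(qB).
T = 2π(4.65×10^-26) / [(2×1.60×10^-19)(3.13×10^-3)] = 2.92×10^-4 s.

T ≈ 0.292 ms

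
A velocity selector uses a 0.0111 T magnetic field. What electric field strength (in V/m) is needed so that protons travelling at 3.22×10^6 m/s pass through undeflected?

qE = qvB ⇒ E = vB = (3.22×10^6)(0.0111) = 3.57×10^4 V/m.

E ≈ 3.57×10^4 V/m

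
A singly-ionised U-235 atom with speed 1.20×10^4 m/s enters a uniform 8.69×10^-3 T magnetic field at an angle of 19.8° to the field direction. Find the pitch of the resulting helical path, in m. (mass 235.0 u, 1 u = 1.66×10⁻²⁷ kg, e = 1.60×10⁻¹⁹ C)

The velocity component along B is v∥ = v cos19.8° = 1.13×10^4 m/s.
The cyclotron period T = 2πm/(qB) = 1.76×10^-3 s is set by m, q, B alone.
Pitch = v∥·T = (1.13×10^4)(1.76×10^-3) = 19.9 m.

pitch ≈ 19.9 m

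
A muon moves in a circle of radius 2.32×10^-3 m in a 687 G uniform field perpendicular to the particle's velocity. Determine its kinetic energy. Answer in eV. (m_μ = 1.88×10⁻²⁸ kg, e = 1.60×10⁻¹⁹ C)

K ≈ 10.8 eV

v = qBr/m = (1×1.60×10^-19)(0.0687)(2.32×10^-3) / (1.88×10^-28) = 1.36×10^5 m/s.
K = ½mv² = 0.5·(1.88×10^-28)·(1.36×10^5)² = 1.73×10^-18 J = 10.8 eV.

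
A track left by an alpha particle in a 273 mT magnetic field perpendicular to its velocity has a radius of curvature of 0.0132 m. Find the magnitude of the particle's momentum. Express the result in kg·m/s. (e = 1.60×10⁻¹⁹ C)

Since qvB = mv²/r, the momentum p = mv = qBr.
p = (2×1.60×10^-19)(0.273)(0.0132) = 1.15×10^-21 kg·m/s.

p ≈ 1.15×10^-21 kg·m/s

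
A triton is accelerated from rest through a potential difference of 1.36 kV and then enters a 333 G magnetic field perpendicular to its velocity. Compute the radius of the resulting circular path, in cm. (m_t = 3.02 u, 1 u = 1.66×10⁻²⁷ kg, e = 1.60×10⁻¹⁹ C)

The kinetic energy gained is K = qV = (1×1.60×10^-19)(1360) = 2.18×10^-16 J.
v = √(2K/m) = 2.95×10^5 m/s.
r = mv/(qB) = (5.01×10^-27)(2.95×10^5) / [(1×1.60×10^-19)(0.0333)] = 0.277 m.

r ≈ 27.7 cm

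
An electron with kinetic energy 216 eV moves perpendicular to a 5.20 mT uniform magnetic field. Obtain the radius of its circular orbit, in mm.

r ≈ 9.54 mm

Convert the energy: K = 216 eV = 3.46×10^-17 J.
v = √(2K/m) = √(2·3.46×10^-17/9.11×10^-31) = 8.71×10^6 m/s.
r = mv/(qB) = (9.11×10^-31)(8.71×10^6) / [(1×1.60×10^-19)(5.20×10^-3)] = 9.54×10^-3 m.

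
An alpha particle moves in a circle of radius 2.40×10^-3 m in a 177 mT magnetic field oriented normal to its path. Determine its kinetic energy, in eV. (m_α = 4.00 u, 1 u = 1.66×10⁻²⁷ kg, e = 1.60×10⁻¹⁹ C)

K ≈ 8.70 eV

v = qBr/m = (2×1.60×10^-19)(0.177)(2.40×10^-3) / (6.64×10^-27) = 2.05×10^4 m/s.
K = ½mv² = 0.5·(6.64×10^-27)·(2.05×10^4)² = 1.39×10^-18 J = 8.70 eV.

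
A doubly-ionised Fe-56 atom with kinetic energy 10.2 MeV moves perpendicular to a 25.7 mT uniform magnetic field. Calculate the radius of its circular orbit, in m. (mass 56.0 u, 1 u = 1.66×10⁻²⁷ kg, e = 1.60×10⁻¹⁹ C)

Convert the energy: K = 10.2 MeV = 1.63×10^-12 J.
v = √(2K/m) = √(2·1.63×10^-12/9.30×10^-26) = 5.93×10^6 m/s.
r = mv/(qB) = (9.30×10^-26)(5.93×10^6) / [(2×1.60×10^-19)(0.0257)] = 67.0 m.

r ≈ 67.0 m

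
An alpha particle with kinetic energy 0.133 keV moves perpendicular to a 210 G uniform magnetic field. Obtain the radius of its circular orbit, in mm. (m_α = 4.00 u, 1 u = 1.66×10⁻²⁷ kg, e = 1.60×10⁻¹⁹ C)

r ≈ 79.1 mm

Convert the energy: K = 0.133 keV = 2.13×10^-17 J.
v = √(2K/m) = √(2·2.13×10^-17/6.64×10^-27) = 8.01×10^4 m/s.
r = mv/(qB) = (6.64×10^-27)(8.01×10^4) / [(2×1.60×10^-19)(0.0210)] = 0.0791 m.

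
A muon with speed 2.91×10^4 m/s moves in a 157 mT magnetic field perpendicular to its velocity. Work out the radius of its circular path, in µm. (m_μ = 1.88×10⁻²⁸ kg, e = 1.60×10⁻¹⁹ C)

The magnetic force provides the centripetal force: qvB = mv²/r, so r = mv/(qB).
r = (1.88×10^-28 kg)(2.91×10^4 m/s) / [(1×1.60×10^-19 C)(0.157 T)] = 2.18×10^-4 m.

r ≈ 218 µm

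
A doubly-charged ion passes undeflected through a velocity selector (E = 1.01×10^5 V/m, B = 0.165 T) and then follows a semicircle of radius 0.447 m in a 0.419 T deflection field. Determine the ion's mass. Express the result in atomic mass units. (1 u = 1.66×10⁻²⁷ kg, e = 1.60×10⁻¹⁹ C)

v = E/B₁ = 6.12×10^5 m/s.
From r = mv/(qB₂), m = qB₂r/v = (2×1.60×10^-19)(0.419)(0.447) / (6.12×10^5) = 9.79×10^-26 kg.
In atomic mass units: m = 9.79×10^-26 / 1.66×10^-27 = 59.0 u.

m ≈ 59.0 u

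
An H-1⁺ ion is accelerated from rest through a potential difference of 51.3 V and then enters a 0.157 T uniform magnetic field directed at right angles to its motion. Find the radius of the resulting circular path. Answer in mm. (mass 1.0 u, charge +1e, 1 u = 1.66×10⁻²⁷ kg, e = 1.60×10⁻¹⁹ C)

r ≈ 6.57 mm

The kinetic energy gained is K = qV = (1×1.60×10^-19)(51.3) = 8.21×10^-18 J.
v = √(2K/m) = 9.94×10^4 m/s.
r = mv/(qB) = (1.66×10^-27)(9.94×10^4) / [(1×1.60×10^-19)(0.157)] = 6.57×10^-3 m.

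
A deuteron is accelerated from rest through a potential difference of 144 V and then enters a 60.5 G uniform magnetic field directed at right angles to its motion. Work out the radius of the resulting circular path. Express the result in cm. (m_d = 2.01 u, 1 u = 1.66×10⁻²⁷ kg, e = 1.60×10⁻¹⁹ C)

r ≈ 40.5 cm

The kinetic energy gained is K = qV = (1×1.60×10^-19)(144) = 2.30×10^-17 J.
v = √(2K/m) = 1.18×10^5 m/s.
r = mv/(qB) = (3.34×10^-27)(1.18×10^5) / [(1×1.60×10^-19)(6.05×10^-3)] = 0.405 m.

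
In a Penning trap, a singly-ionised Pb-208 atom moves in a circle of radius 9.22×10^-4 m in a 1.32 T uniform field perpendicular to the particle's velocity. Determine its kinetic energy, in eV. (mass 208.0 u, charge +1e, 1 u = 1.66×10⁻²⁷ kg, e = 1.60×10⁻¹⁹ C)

K ≈ 0.343 eV

v = qBr/m = (1×1.60×10^-19)(1.32)(9.22×10^-4) / (3.45×10^-25) = 564 m/s.
K = ½mv² = 0.5·(3.45×10^-25)·(564)² = 5.49×10^-20 J = 0.343 eV.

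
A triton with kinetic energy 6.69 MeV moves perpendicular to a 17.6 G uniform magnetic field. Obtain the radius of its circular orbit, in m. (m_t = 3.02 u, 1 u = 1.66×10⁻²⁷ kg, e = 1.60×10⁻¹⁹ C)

Convert the energy: K = 6.69 MeV = 1.07×10^-12 J.
v = √(2K/m) = √(2·1.07×10^-12/5.01×10^-27) = 2.07×10^7 m/s.
r = mv/(qB) = (5.01×10^-27)(2.07×10^7) / [(1×1.60×10^-19)(1.76×10^-3)] = 368 m.

r ≈ 368 m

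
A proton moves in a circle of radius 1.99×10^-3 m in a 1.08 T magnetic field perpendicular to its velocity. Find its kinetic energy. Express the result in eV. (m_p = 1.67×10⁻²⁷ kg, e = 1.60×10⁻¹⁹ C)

v = qBr/m = (1×1.60×10^-19)(1.08)(1.99×10^-3) / (1.67×10^-27) = 2.06×10^5 m/s.
K = ½mv² = 0.5·(1.67×10^-27)·(2.06×10^5)² = 3.54×10^-17 J = 221 eV.

K ≈ 221 eV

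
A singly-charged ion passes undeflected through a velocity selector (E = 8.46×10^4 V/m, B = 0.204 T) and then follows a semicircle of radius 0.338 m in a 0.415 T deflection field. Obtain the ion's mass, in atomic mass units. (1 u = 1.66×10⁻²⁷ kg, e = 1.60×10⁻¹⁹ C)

v = E/B₁ = 4.15×10^5 m/s.
From r = mv/(qB₂), m = qB₂r/v = (1×1.60×10^-19)(0.415)(0.338) / (4.15×10^5) = 5.41×10^-26 kg.
In atomic mass units: m = 5.41×10^-26 / 1.66×10^-27 = 32.6 u.

m ≈ 32.6 u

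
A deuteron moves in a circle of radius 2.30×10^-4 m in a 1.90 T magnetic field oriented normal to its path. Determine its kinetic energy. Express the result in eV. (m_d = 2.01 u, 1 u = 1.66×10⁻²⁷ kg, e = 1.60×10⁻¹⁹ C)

K ≈ 4.58 eV

v = qBr/m = (1×1.60×10^-19)(1.90)(2.30×10^-4) / (3.34×10^-27) = 2.10×10^4 m/s.
K = ½mv² = 0.5·(3.34×10^-27)·(2.10×10^4)² = 7.33×10^-19 J = 4.58 eV.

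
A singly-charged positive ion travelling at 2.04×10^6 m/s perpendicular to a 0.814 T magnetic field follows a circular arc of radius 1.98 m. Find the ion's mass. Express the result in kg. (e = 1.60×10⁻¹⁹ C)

qvB = mv²/r ⇒ m = qBr/v.
m = (1×1.60×10^-19)(0.814)(1.98) / (2.04×10^6) = 1.26×10^-25 kg.

m ≈ 1.26×10^-25 kg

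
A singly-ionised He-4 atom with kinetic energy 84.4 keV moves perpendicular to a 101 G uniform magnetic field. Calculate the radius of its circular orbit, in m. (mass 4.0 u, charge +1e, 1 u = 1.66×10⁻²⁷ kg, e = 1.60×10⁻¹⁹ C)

r ≈ 8.29 m

Convert the energy: K = 84.4 keV = 1.35×10^-14 J.
v = √(2K/m) = √(2·1.35×10^-14/6.64×10^-27) = 2.02×10^6 m/s.
r = mv/(qB) = (6.64×10^-27)(2.02×10^6) / [(1×1.60×10^-19)(0.0101)] = 8.29 m.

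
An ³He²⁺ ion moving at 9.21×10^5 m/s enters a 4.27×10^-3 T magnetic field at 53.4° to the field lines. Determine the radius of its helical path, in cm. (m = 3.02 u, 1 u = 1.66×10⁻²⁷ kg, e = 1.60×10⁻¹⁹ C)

r ≈ 271 cm

Only the perpendicular component v⊥ = v sin53.4° = 7.39×10^5 m/s is bent by the field.
r = m v⊥ /(qB) = (5.01×10^-27)(7.39×10^5) / [(2×1.60×10^-19)(4.27×10^-3)] = 2.71 m.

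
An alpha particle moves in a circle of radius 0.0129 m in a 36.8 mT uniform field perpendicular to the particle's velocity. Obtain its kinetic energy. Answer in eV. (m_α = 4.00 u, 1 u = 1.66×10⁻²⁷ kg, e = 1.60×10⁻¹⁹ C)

K ≈ 10.9 eV

v = qBr/m = (2×1.60×10^-19)(0.0368)(0.0129) / (6.64×10^-27) = 2.29×10^4 m/s.
K = ½mv² = 0.5·(6.64×10^-27)·(2.29×10^4)² = 1.74×10^-18 J = 10.9 eV.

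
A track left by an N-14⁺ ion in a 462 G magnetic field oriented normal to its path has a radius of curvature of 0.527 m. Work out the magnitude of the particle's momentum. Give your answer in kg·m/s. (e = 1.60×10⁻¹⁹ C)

Since qvB = mv²/r, the momentum p = mv = qBr.
p = (1×1.60×10^-19)(0.0462)(0.527) = 3.90×10^-21 kg·m/s.

p ≈ 3.90×10^-21 kg·m/s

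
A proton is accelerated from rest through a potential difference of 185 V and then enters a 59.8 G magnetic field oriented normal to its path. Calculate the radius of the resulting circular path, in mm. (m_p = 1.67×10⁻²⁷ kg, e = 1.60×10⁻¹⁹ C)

The kinetic energy gained is K = qV = (1×1.60×10^-19)(185) = 2.96×10^-17 J.
v = √(2K/m) = 1.88×10^5 m/s.
r = mv/(qB) = (1.67×10^-27)(1.88×10^5) / [(1×1.60×10^-19)(5.98×10^-3)] = 0.329 m.

r ≈ 329 mm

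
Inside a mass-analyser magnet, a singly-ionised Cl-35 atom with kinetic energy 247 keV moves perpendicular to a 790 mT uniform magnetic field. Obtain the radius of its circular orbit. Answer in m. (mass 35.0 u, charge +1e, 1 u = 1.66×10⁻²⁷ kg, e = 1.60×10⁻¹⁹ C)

r ≈ 0.536 m

Convert the energy: K = 247 keV = 3.95×10^-14 J.
v = √(2K/m) = √(2·3.95×10^-14/5.81×10^-26) = 1.17×10^6 m/s.
r = mv/(qB) = (5.81×10^-26)(1.17×10^6) / [(1×1.60×10^-19)(0.790)] = 0.536 m.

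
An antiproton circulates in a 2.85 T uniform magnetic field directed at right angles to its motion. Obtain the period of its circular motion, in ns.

The cyclotron period is independent of speed: T = 2πm/(qB).
T = 2π(1.67×10^-27) / [(1×1.60×10^-19)(2.85)] = 2.30×10^-8 s.

T ≈ 23.0 ns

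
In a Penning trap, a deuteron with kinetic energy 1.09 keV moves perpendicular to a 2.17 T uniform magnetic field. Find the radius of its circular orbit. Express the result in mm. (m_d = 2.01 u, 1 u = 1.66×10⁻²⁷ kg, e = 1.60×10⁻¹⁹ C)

r ≈ 3.11 mm

Convert the energy: K = 1.09 keV = 1.74×10^-16 J.
v = √(2K/m) = √(2·1.74×10^-16/3.34×10^-27) = 3.23×10^5 m/s.
r = mv/(qB) = (3.34×10^-27)(3.23×10^5) / [(1×1.60×10^-19)(2.17)] = 3.11×10^-3 m.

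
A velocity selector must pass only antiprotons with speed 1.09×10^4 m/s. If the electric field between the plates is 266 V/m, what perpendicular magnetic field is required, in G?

qE = qvB ⇒ B = E/v = (266) / (1.09×10^4) = 0.0244 T.

B ≈ 244 G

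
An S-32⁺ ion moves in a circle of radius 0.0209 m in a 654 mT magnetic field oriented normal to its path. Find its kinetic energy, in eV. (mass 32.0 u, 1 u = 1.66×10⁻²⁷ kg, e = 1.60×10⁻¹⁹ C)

K ≈ 281 eV

v = qBr/m = (1×1.60×10^-19)(0.654)(0.0209) / (5.31×10^-26) = 4.12×10^4 m/s.
K = ½mv² = 0.5·(5.31×10^-26)·(4.12×10^4)² = 4.50×10^-17 J = 281 eV.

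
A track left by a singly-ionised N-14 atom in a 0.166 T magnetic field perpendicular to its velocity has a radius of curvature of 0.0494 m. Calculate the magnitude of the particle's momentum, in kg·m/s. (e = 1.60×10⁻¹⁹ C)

Since qvB = mv²/r, the momentum p = mv = qBr.
p = (1×1.60×10^-19)(0.166)(0.0494) = 1.31×10^-21 kg·m/s.

p ≈ 1.31×10^-21 kg·m/s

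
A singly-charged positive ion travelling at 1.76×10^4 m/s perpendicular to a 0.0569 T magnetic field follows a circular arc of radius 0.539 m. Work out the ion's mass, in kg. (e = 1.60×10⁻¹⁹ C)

m ≈ 2.79×10^-25 kg

qvB = mv²/r ⇒ m = qBr/v.
m = (1×1.60×10^-19)(0.0569)(0.539) / (1.76×10^4) = 2.79×10^-25 kg.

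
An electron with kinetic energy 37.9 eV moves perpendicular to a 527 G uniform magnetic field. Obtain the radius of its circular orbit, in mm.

Convert the energy: K = 37.9 eV = 6.06×10^-18 J.
v = √(2K/m) = √(2·6.06×10^-18/9.11×10^-31) = 3.65×10^6 m/s.
r = mv/(qB) = (9.11×10^-31)(3.65×10^6) / [(1×1.60×10^-19)(0.0527)] = 3.94×10^-4 m.

r ≈ 0.394 mm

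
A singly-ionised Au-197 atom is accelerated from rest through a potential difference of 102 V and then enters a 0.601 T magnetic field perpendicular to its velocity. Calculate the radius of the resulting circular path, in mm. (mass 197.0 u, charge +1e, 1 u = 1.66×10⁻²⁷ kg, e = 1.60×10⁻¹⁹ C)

The kinetic energy gained is K = qV = (1×1.60×10^-19)(102) = 1.63×10^-17 J.
v = √(2K/m) = 9990 m/s.
r = mv/(qB) = (3.27×10^-25)(9990) / [(1×1.60×10^-19)(0.601)] = 0.0340 m.

r ≈ 34.0 mm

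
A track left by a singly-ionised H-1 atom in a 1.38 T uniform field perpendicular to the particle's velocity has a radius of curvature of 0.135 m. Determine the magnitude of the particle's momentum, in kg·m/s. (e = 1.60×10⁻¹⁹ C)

p ≈ 2.98×10^-20 kg·m/s

Since qvB = mv²/r, the momentum p = mv = qBr.
p = (1×1.60×10^-19)(1.38)(0.135) = 2.98×10^-20 kg·m/s.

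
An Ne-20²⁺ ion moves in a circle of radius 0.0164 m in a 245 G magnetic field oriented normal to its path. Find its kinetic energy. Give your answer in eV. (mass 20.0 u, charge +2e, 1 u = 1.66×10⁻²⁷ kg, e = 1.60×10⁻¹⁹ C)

K ≈ 1.56 eV

v = qBr/m = (2×1.60×10^-19)(0.0245)(0.0164) / (3.32×10^-26) = 3870 m/s.
K = ½mv² = 0.5·(3.32×10^-26)·(3870)² = 2.49×10^-19 J = 1.56 eV.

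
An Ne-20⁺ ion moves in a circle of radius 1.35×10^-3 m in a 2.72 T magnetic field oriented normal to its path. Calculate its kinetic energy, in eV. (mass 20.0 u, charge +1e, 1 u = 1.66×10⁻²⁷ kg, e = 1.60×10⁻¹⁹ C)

K ≈ 32.5 eV

v = qBr/m = (1×1.60×10^-19)(2.72)(1.35×10^-3) / (3.32×10^-26) = 1.77×10^4 m/s.
K = ½mv² = 0.5·(3.32×10^-26)·(1.77×10^4)² = 5.20×10^-18 J = 32.5 eV.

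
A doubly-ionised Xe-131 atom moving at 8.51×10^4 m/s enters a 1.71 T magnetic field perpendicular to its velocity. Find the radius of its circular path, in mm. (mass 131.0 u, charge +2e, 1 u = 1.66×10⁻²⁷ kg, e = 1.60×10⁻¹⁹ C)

r ≈ 33.8 mm

The magnetic force provides the centripetal force: qvB = mv²/r, so r = mv/(qB).
r = (2.17×10^-25 kg)(8.51×10^4 m/s) / [(2×1.60×10^-19 C)(1.71 T)] = 0.0338 m.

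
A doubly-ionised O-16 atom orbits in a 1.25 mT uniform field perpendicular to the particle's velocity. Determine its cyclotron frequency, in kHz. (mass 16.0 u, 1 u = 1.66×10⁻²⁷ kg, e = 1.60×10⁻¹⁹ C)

f = qB/(2πm) = (2×1.60×10^-19)(1.25×10^-3) / [2π(2.66×10^-26)] = 2400 Hz.

f ≈ 2.40 kHz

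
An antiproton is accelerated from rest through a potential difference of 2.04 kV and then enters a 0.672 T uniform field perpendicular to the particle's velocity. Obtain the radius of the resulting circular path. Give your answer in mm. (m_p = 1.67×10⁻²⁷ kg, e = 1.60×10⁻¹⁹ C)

The kinetic energy gained is K = qV = (1×1.60×10^-19)(2040) = 3.26×10^-16 J.
v = √(2K/m) = 6.25×10^5 m/s.
r = mv/(qB) = (1.67×10^-27)(6.25×10^5) / [(1×1.60×10^-19)(0.672)] = 9.71×10^-3 m.

r ≈ 9.71 mm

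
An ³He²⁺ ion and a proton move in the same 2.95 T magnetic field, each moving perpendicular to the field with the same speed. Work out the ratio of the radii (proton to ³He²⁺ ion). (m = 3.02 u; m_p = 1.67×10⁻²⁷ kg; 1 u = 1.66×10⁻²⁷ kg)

r = mv/(qB) ⇒ at equal v, r ∝ m/q.
r_{proton}/r_{³He²⁺ ion} = 0.666.

ratio ≈ 0.666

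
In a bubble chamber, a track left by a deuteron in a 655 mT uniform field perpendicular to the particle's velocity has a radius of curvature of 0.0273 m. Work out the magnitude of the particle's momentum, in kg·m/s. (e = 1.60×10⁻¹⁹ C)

Since qvB = mv²/r, the momentum p = mv = qBr.
p = (1×1.60×10^-19)(0.655)(0.0273) = 2.86×10^-21 kg·m/s.

p ≈ 2.86×10^-21 kg·m/s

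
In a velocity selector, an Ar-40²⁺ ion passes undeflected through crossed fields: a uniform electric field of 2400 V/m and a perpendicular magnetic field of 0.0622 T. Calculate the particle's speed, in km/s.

v ≈ 38.6 km/s

For zero net force, qE = qvB, so v = E/B.
v = (2400) / (0.0622) = 3.86×10^4 m/s.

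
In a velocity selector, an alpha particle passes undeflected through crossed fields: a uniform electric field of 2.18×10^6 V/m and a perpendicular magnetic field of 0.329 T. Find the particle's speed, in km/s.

For zero net force, qE = qvB, so v = E/B.
v = (2.18×10^6) / (0.329) = 6.63×10^6 m/s.

v ≈ 6630 km/s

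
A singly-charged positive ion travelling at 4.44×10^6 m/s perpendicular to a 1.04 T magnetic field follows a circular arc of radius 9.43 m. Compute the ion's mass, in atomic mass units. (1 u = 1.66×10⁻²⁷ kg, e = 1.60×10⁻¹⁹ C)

qvB = mv²/r ⇒ m = qBr/v.
m = (1×1.60×10^-19)(1.04)(9.43) / (4.44×10^6) = 3.53×10^-25 kg = 213 u.

m ≈ 213 u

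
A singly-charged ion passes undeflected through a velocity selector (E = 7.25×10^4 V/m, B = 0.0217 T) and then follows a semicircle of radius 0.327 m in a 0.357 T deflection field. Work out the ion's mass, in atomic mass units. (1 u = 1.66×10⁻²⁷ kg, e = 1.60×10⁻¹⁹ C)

m ≈ 3.37 u

v = E/B₁ = 3.34×10^6 m/s.
From r = mv/(qB₂), m = qB₂r/v = (1×1.60×10^-19)(0.357)(0.327) / (3.34×10^6) = 5.59×10^-27 kg.
In atomic mass units: m = 5.59×10^-27 / 1.66×10^-27 = 3.37 u.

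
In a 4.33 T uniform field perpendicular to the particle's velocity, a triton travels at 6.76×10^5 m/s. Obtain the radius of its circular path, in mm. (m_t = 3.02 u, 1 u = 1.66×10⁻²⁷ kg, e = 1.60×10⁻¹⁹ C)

r ≈ 4.89 mm

The magnetic force provides the centripetal force: qvB = mv²/r, so r = mv/(qB).
r = (5.01×10^-27 kg)(6.76×10^5 m/s) / [(1×1.60×10^-19 C)(4.33 T)] = 4.89×10^-3 m.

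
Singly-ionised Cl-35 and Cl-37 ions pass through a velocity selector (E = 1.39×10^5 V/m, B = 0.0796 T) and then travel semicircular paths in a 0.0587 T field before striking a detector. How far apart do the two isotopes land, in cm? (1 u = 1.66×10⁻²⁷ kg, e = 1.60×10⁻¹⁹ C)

Both emerge at v = E/B₁ = 1.75×10^6 m/s.
r = mv/(qB₂), so r₁ = 10.802 m and r₂ = 11.420 m, giving Δr = 0.617 m.
After a semicircle each ion lands a diameter 2r from the entry slit, so the separation is 2Δr = 1.23 m.

Δd ≈ 123 cm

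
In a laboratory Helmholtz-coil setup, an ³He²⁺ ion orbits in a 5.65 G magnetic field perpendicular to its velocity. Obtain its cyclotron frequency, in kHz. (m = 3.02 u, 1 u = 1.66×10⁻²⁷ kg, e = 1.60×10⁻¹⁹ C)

f = qB/(2πm) = (2×1.60×10^-19)(5.65×10^-4) / [2π(5.01×10^-27)] = 5740 Hz.

f ≈ 5.74 kHz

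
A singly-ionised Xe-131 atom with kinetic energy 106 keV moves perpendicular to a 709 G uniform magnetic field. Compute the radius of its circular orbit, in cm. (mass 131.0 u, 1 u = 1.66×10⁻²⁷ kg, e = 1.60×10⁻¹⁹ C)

r ≈ 757 cm

Convert the energy: K = 106 keV = 1.70×10^-14 J.
v = √(2K/m) = √(2·1.70×10^-14/2.17×10^-25) = 3.95×10^5 m/s.
r = mv/(qB) = (2.17×10^-25)(3.95×10^5) / [(1×1.60×10^-19)(0.0709)] = 7.57 m.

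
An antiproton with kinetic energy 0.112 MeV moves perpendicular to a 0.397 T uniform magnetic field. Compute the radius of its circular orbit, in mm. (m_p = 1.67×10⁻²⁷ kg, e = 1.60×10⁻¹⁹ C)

Convert the energy: K = 0.112 MeV = 1.79×10^-14 J.
v = √(2K/m) = √(2·1.79×10^-14/1.67×10^-27) = 4.63×10^6 m/s.
r = mv/(qB) = (1.67×10^-27)(4.63×10^6) / [(1×1.60×10^-19)(0.397)] = 0.122 m.

r ≈ 122 mm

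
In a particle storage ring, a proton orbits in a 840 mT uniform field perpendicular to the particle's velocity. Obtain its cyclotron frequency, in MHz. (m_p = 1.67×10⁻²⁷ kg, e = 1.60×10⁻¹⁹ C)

f = qB/(2πm) = (1×1.60×10^-19)(0.840) / [2π(1.67×10^-27)] = 1.28×10^7 Hz.

f ≈ 12.8 MHz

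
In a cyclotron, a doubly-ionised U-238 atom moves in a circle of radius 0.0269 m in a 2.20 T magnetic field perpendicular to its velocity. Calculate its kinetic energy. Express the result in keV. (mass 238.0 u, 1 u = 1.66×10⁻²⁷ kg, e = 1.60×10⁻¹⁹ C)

K ≈ 2.84 keV

v = qBr/m = (2×1.60×10^-19)(2.20)(0.0269) / (3.95×10^-25) = 4.79×10^4 m/s.
K = ½mv² = 0.5·(3.95×10^-25)·(4.79×10^4)² = 4.54×10^-16 J = 2.84 keV.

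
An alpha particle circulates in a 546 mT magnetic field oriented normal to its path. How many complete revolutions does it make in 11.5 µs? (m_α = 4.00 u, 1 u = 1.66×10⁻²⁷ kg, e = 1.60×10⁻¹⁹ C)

T = 2πm/(qB) = 2π(6.64×10^-27) / [(2×1.60×10^-19)(0.546)] = 2.3878×10^-7 s.
N = t/T = 1.15×10^-5 / 2.3878×10^-7 ≈ 48.16, so 48 complete revolutions.

N = 48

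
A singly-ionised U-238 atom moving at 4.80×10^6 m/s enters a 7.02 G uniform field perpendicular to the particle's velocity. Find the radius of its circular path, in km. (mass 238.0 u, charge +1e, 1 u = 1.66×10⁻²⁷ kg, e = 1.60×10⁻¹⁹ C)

The magnetic force provides the centripetal force: qvB = mv²/r, so r = mv/(qB).
r = (3.95×10^-25 kg)(4.80×10^6 m/s) / [(1×1.60×10^-19 C)(7.02×10^-4 T)] = 1.69×10^4 m.

r ≈ 16.9 km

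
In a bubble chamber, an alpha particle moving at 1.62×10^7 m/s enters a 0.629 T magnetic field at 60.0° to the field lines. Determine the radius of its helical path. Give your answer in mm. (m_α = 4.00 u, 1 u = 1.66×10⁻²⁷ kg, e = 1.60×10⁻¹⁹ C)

Only the perpendicular component v⊥ = v sin60.0° = 1.40×10^7 m/s is bent by the field.
r = m v⊥ /(qB) = (6.64×10^-27)(1.40×10^7) / [(2×1.60×10^-19)(0.629)] = 0.463 m.

r ≈ 463 mm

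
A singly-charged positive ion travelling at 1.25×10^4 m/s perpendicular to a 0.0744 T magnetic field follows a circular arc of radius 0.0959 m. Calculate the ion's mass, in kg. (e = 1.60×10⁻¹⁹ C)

qvB = mv²/r ⇒ m = qBr/v.
m = (1×1.60×10^-19)(0.0744)(0.0959) / (1.25×10^4) = 9.13×10^-26 kg.

m ≈ 9.13×10^-26 kg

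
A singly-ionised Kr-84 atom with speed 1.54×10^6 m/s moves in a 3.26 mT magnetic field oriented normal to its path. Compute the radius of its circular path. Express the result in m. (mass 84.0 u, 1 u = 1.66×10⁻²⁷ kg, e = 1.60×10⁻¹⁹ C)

The magnetic force provides the centripetal force: qvB = mv²/r, so r = mv/(qB).
r = (1.39×10^-25 kg)(1.54×10^6 m/s) / [(1×1.60×10^-19 C)(3.26×10^-3 T)] = 412 m.

r ≈ 412 m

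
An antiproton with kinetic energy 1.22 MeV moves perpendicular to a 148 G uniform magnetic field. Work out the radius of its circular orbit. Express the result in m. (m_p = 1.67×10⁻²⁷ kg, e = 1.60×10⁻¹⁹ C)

r ≈ 10.8 m

Convert the energy: K = 1.22 MeV = 1.95×10^-13 J.
v = √(2K/m) = √(2·1.95×10^-13/1.67×10^-27) = 1.53×10^7 m/s.
r = mv/(qB) = (1.67×10^-27)(1.53×10^7) / [(1×1.60×10^-19)(0.0148)] = 10.8 m.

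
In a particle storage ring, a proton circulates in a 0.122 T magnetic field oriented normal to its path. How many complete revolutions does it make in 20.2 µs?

T = 2πm/(qB) = 2π(1.67×10^-27) / [(1×1.60×10^-19)(0.122)] = 5.3755×10^-7 s.
N = t/T = 2.02×10^-5 / 5.3755×10^-7 ≈ 37.58, so 37 complete revolutions.

N = 37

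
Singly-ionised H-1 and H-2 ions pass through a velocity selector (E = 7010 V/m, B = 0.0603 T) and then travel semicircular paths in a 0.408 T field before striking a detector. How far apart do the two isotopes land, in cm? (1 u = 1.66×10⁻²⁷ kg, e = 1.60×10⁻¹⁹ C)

Δd ≈ 0.591 cm

Both emerge at v = E/B₁ = 1.16×10^5 m/s.
r = mv/(qB₂), so r₁ = 2.96×10^-3 m and r₂ = 5.91×10^-3 m, giving Δr = 2.96×10^-3 m.
After a semicircle each ion lands a diameter 2r from the entry slit, so the separation is 2Δr = 5.91×10^-3 m.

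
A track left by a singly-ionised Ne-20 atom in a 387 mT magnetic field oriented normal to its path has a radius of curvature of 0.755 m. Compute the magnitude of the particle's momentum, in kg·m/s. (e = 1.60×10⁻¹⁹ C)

Since qvB = mv²/r, the momentum p = mv = qBr.
p = (1×1.60×10^-19)(0.387)(0.755) = 4.67×10^-20 kg·m/s.

p ≈ 4.67×10^-20 kg·m/s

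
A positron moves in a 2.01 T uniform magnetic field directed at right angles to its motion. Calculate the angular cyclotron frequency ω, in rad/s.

ω = qB/m = (1×1.60×10^-19)(2.01) / (9.11×10^-31) = 3.53×10^11 rad/s.

ω ≈ 3.53×10^11 rad/s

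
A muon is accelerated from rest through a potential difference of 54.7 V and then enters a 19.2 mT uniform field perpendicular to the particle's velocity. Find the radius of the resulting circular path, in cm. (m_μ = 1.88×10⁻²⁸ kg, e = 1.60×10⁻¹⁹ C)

The kinetic energy gained is K = qV = (1×1.60×10^-19)(54.7) = 8.75×10^-18 J.
v = √(2K/m) = 3.05×10^5 m/s.
r = mv/(qB) = (1.88×10^-28)(3.05×10^5) / [(1×1.60×10^-19)(0.0192)] = 0.0187 m.

r ≈ 1.87 cm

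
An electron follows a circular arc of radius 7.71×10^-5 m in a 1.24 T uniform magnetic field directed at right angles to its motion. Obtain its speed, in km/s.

From qvB = mv²/r, v = qBr/m.
v = (1×1.60×10^-19)(1.24)(7.71×10^-5) / (9.11×10^-31) = 1.68×10^7 m/s.

v ≈ 16800 km/s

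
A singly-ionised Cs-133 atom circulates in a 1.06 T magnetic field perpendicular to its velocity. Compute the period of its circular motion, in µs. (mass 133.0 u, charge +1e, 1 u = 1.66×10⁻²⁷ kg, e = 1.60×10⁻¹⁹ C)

T ≈ 8.18 µs

The cyclotron period is independent of speed: T = 2πm/(qB).
T = 2π(2.21×10^-25) / [(1×1.60×10^-19)(1.06)] = 8.18×10^-6 s.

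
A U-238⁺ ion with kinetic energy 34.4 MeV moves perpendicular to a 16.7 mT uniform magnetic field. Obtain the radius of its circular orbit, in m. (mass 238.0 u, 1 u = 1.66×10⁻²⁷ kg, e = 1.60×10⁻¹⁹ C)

Convert the energy: K = 34.4 MeV = 5.50×10^-12 J.
v = √(2K/m) = √(2·5.50×10^-12/3.95×10^-25) = 5.28×10^6 m/s.
r = mv/(qB) = (3.95×10^-25)(5.28×10^6) / [(1×1.60×10^-19)(0.0167)] = 780 m.

r ≈ 780 m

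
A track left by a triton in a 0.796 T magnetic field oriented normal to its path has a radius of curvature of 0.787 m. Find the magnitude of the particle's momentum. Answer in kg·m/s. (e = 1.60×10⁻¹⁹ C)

p ≈ 1.00×10^-19 kg·m/s

Since qvB = mv²/r, the momentum p = mv = qBr.
p = (1×1.60×10^-19)(0.796)(0.787) = 1.00×10^-19 kg·m/s.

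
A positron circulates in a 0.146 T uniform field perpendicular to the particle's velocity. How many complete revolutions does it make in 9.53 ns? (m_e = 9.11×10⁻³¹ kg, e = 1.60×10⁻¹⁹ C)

T = 2πm/(qB) = 2π(9.11×10^-31) / [(1×1.60×10^-19)(0.146)] = 2.4503×10^-10 s.
N = t/T = 9.53×10^-9 / 2.4503×10^-10 ≈ 38.89, so 38 complete revolutions.

N = 38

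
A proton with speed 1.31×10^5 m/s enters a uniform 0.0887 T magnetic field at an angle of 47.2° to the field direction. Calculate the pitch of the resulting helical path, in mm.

The velocity component along B is v∥ = v cos47.2° = 8.90×10^4 m/s.
The cyclotron period T = 2πm/(qB) = 7.39×10^-7 s is set by m, q, B alone.
Pitch = v∥·T = (8.90×10^4)(7.39×10^-7) = 0.0658 m.

pitch ≈ 65.8 mm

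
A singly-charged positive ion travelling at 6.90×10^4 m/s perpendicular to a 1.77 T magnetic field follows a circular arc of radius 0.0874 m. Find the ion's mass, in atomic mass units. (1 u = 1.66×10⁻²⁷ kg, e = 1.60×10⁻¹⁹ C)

qvB = mv²/r ⇒ m = qBr/v.
m = (1×1.60×10^-19)(1.77)(0.0874) / (6.90×10^4) = 3.59×10^-25 kg = 216 u.

m ≈ 216 u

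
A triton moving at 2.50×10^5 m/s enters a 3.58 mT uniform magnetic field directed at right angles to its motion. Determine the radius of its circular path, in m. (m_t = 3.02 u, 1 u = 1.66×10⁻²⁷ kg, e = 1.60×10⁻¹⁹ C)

The magnetic force provides the centripetal force: qvB = mv²/r, so r = mv/(qB).
r = (5.01×10^-27 kg)(2.50×10^5 m/s) / [(1×1.60×10^-19 C)(3.58×10^-3 T)] = 2.19 m.

r ≈ 2.19 m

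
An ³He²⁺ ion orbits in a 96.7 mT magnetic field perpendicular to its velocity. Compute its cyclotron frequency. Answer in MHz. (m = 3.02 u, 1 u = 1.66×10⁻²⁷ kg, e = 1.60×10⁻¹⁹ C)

f = qB/(2πm) = (2×1.60×10^-19)(0.0967) / [2π(5.01×10^-27)] = 9.82×10^5 Hz.

f ≈ 0.982 MHz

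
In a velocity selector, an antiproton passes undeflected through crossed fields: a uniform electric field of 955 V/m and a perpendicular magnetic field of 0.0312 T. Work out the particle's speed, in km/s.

v ≈ 30.6 km/s

For zero net force, qE = qvB, so v = E/B.
v = (955) / (0.0312) = 3.06×10^4 m/s.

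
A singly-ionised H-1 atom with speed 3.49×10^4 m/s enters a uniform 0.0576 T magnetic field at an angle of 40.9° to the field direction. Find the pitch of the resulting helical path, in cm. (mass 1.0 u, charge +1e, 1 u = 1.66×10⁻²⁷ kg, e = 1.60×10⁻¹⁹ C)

The velocity component along B is v∥ = v cos40.9° = 2.64×10^4 m/s.
The cyclotron period T = 2πm/(qB) = 1.13×10^-6 s is set by m, q, B alone.
Pitch = v∥·T = (2.64×10^4)(1.13×10^-6) = 0.0299 m.

pitch ≈ 2.99 cm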